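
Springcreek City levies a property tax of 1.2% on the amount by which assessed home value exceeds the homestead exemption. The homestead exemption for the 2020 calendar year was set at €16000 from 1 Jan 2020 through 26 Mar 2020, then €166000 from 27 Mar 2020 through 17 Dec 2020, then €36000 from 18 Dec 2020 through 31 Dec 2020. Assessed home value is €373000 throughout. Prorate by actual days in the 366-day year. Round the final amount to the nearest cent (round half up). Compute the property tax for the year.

€2966.62

1 Jan – 26 Mar 2020: 86 days, exemption €16000 → (€373000 − €16000) × 1.2% × 86/366 = €1006.6230
27 Mar – 17 Dec 2020: 266 days, exemption €166000 → (€373000 − €166000) × 1.2% × 266/366 = €1805.3115
18 Dec – 31 Dec 2020: 14 days, exemption €36000 → (€373000 − €36000) × 1.2% × 14/366 = €154.6885
Total = €2966.6230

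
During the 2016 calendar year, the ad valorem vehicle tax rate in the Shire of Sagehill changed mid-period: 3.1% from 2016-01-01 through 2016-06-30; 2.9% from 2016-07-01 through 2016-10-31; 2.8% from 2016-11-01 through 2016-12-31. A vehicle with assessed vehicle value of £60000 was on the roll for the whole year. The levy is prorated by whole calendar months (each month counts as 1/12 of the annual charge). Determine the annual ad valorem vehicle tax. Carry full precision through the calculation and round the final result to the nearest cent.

2016-01-01 to 2016-06-30: 6 months at 3.1% → £60000 × 3.1% × 6/12 = £930.0000
2016-07-01 to 2016-10-31: 4 months at 2.9% → £60000 × 2.9% × 4/12 = £580.0000
2016-11-01 to 2016-12-31: 2 months at 2.8% → £60000 × 2.8% × 2/12 = £280.0000
Total = £1790.0000

£1790.00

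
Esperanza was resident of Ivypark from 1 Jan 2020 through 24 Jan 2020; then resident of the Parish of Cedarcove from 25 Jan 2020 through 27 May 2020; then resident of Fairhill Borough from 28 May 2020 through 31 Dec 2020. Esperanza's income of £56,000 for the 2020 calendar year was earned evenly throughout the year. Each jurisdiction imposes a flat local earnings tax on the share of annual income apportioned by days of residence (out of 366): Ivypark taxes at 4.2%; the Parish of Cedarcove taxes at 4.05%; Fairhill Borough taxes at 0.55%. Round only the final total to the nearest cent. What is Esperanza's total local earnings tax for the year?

£1,106.08

Ivypark, 1 Jan – 24 Jan 2020: 24 days → £56,000 × 4.2% × 24/366 = £154.2295
The Parish of Cedarcove, 25 Jan – 27 May 2020: 124 days → £56,000 × 4.05% × 124/366 = £768.3934
Fairhill Borough, 28 May – 31 Dec 2020: 218 days → £56,000 × 0.55% × 218/366 = £183.4536
Total = £1,106.0765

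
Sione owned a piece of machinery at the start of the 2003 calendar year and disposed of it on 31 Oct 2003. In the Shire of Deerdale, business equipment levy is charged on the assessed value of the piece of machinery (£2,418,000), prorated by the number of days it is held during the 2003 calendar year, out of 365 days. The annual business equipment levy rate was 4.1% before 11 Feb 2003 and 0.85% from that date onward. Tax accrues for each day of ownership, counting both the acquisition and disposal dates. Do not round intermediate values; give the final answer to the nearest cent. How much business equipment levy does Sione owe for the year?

1 Jan – 10 Feb 2003: 41 days at 4.1% → £2,418,000 × 4.1% × 41/365 = £11,136.0493
11 Feb – 31 Oct 2003: 263 days at 0.85% → £2,418,000 × 0.85% × 263/365 = £14,809.4219
Total = £25,945.4712

£25,945.47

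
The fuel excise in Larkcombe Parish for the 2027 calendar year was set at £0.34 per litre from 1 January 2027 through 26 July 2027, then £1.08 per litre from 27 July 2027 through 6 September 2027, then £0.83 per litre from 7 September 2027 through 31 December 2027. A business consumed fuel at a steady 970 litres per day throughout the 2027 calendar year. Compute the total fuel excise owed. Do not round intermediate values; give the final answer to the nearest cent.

£205,659.40

1 January – 26 July 2027: 207 days × 970 litres/day = 200,790 litres at £0.34/litre → £68,268.60
27 July – 6 September 2027: 42 days × 970 litres/day = 40,740 litres at £1.08/litre → £43,999.20
7 September – 31 December 2027: 116 days × 970 litres/day = 112,520 litres at £0.83/litre → £93,391.60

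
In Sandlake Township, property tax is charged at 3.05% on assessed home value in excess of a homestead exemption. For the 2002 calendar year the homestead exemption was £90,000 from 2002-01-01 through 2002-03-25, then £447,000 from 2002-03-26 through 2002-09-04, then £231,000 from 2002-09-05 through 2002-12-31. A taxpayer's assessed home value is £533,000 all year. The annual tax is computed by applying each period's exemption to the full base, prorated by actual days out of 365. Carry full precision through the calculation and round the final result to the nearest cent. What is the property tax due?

£7,258.67

2002-01-01 to 2002-03-25: 84 days, exemption £90,000 → (£533,000 − £90,000) × 3.05% × 84/365 = £3,109.4959
2002-03-26 to 2002-09-04: 163 days, exemption £447,000 → (£533,000 − £447,000) × 3.05% × 163/365 = £1,171.3671
2002-09-05 to 2002-12-31: 118 days, exemption £231,000 → (£533,000 − £231,000) × 3.05% × 118/365 = £2,977.8027
Total = £7,258.6658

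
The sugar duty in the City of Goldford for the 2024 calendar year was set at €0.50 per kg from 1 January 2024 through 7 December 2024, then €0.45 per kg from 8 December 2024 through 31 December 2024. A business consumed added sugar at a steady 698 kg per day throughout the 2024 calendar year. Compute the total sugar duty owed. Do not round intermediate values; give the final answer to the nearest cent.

1 January – 7 December 2024: 342 days × 698 kg/day = 238,716 kg at €0.50/kg → €119,358.00
8 December – 31 December 2024: 24 days × 698 kg/day = 16,752 kg at €0.45/kg → €7,538.40

€126,896.40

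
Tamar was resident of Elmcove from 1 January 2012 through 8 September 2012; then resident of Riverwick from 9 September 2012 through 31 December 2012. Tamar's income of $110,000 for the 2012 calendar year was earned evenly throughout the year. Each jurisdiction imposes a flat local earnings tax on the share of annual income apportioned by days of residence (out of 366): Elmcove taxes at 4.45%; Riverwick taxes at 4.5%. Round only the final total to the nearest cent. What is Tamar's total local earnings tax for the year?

Elmcove, 1 January – 8 September 2012: 252 days → $110,000 × 4.45% × 252/366 = $3,370.3279
Riverwick, 9 September – 31 December 2012: 114 days → $110,000 × 4.5% × 114/366 = $1,541.8033
Total = $4,912.1311

$4,912.13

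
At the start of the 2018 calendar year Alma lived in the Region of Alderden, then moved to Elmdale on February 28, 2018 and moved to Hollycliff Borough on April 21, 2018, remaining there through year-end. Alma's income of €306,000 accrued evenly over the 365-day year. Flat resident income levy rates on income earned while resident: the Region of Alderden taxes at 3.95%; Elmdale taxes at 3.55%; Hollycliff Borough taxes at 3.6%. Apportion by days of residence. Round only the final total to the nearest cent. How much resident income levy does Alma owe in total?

The Region of Alderden, January 1 – February 27, 2018: 58 days → €306,000 × 3.95% × 58/365 = €1,920.6740
Elmdale, February 28 – April 20, 2018: 52 days → €306,000 × 3.55% × 52/365 = €1,547.6055
Hollycliff Borough, April 21 – December 31, 2018: 255 days → €306,000 × 3.6% × 255/365 = €7,696.1096
Total = €11,164.3890

€11,164.39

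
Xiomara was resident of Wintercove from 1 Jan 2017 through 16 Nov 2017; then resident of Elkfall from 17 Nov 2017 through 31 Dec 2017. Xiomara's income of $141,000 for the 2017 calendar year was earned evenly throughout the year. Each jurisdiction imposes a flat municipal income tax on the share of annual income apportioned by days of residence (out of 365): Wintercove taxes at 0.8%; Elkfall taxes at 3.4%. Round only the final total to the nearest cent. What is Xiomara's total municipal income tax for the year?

Wintercove, 1 Jan – 16 Nov 2017: 320 days → $141,000 × 0.8% × 320/365 = $988.9315
Elkfall, 17 Nov – 31 Dec 2017: 45 days → $141,000 × 3.4% × 45/365 = $591.0411
Total = $1,579.9726

$1,579.97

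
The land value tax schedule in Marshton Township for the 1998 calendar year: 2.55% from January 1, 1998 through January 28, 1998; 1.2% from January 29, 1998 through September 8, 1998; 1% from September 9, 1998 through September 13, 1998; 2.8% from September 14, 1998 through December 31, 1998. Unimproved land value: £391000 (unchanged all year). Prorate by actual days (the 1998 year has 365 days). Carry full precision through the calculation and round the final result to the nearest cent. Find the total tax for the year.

£6954.44

January 1 – January 28, 1998: 28 days at 2.55% → £391000 × 2.55% × 28/365 = £764.8603
January 29 – September 8, 1998: 223 days at 1.2% → £391000 × 1.2% × 223/365 = £2866.6192
September 9 – September 13, 1998: 5 days at 1% → £391000 × 1% × 5/365 = £53.5616
September 14 – December 31, 1998: 109 days at 2.8% → £391000 × 2.8% × 109/365 = £3269.4027
Total = £6954.4438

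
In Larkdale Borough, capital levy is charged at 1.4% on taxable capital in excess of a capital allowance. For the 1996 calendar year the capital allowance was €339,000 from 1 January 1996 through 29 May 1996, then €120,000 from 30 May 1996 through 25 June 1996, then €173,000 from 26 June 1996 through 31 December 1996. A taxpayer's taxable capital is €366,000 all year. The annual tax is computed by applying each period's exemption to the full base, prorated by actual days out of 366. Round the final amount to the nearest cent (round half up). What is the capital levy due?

€1,804.28

1 January – 29 May 1996: 150 days, exemption €339,000 → (€366,000 − €339,000) × 1.4% × 150/366 = €154.9180
30 May – 25 June 1996: 27 days, exemption €120,000 → (€366,000 − €120,000) × 1.4% × 27/366 = €254.0656
26 June – 31 December 1996: 189 days, exemption €173,000 → (€366,000 − €173,000) × 1.4% × 189/366 = €1,395.2951
Total = €1,804.2787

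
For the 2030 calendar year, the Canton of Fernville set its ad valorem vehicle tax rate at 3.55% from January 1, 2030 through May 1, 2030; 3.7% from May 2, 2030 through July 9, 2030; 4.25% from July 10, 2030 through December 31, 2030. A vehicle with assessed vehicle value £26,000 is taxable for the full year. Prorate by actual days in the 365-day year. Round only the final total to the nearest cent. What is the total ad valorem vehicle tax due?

£1,017.63

January 1 – May 1, 2030: 121 days at 3.55% → £26,000 × 3.55% × 121/365 = £305.9808
May 2 – July 9, 2030: 69 days at 3.7% → £26,000 × 3.7% × 69/365 = £181.8575
July 10 – December 31, 2030: 175 days at 4.25% → £26,000 × 4.25% × 175/365 = £529.7945
Total = £1,017.6329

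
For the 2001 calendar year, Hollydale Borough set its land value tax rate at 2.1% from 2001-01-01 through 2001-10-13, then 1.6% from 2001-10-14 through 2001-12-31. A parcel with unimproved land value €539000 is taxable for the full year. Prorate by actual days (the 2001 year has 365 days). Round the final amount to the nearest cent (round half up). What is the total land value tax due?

€10735.70

2001-01-01 to 2001-10-13: 286 days at 2.1% → €539000 × 2.1% × 286/365 = €8869.1342
2001-10-14 to 2001-12-31: 79 days at 1.6% → €539000 × 1.6% × 79/365 = €1866.5644
Total = €10735.6986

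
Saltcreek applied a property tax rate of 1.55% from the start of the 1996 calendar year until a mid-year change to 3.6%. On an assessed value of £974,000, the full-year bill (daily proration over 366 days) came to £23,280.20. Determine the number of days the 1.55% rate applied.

216 days

Let d = days at the first rate; then 366 − d days at the second rate.
£974,000 × [1.55%·d + 3.6%·(366−d)] / 366 = £23,280.20
Solving gives d = 216, so the new rate took effect on 4 August 1996.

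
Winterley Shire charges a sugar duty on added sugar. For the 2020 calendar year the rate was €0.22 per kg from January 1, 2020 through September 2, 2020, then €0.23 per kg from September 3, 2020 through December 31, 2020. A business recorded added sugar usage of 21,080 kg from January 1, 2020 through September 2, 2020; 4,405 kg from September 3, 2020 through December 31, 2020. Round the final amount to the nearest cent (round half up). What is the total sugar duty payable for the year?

€5650.75

January 1 – September 2, 2020: 21,080 kg at €0.22/kg → €4637.60
September 3 – December 31, 2020: 4,405 kg at €0.23/kg → €1013.15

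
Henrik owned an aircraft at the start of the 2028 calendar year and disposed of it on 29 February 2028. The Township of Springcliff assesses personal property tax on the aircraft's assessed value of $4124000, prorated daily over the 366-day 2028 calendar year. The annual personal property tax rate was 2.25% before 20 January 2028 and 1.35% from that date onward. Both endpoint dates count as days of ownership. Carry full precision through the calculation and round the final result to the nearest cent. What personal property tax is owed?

$11053.67

1 January – 19 January 2028: 19 days at 2.25% → $4124000 × 2.25% × 19/366 = $4816.9672
20 January – 29 February 2028: 41 days at 1.35% → $4124000 × 1.35% × 41/366 = $6236.7049
Total = $11053.6721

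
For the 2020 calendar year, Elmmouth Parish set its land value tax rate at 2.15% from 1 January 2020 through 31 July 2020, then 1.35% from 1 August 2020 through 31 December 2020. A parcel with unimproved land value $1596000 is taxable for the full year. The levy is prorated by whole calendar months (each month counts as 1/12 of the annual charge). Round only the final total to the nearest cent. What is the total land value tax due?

1 January – 31 July 2020: 7 months at 2.15% → $1596000 × 2.15% × 7/12 = $20016.5000
1 August – 31 December 2020: 5 months at 1.35% → $1596000 × 1.35% × 5/12 = $8977.5000
Total = $28994.0000

$28994.00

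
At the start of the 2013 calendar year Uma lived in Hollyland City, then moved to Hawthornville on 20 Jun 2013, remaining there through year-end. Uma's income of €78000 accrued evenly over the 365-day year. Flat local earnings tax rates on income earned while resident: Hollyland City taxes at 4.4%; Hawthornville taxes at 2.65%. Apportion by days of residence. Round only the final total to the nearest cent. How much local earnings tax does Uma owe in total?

Hollyland City, 1 Jan – 19 Jun 2013: 170 days → €78000 × 4.4% × 170/365 = €1598.4658
Hawthornville, 20 Jun – 31 Dec 2013: 195 days → €78000 × 2.65% × 195/365 = €1104.2877
Total = €2702.7534

€2702.75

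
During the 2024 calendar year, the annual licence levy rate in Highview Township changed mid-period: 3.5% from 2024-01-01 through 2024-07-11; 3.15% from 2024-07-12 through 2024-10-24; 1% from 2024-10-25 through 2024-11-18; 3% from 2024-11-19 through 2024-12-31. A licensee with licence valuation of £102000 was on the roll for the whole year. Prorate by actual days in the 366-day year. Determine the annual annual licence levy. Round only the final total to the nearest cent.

£3233.48

2024-01-01 to 2024-07-11: 193 days at 3.5% → £102000 × 3.5% × 193/366 = £1882.5410
2024-07-12 to 2024-10-24: 105 days at 3.15% → £102000 × 3.15% × 105/366 = £921.7623
2024-10-25 to 2024-11-18: 25 days at 1% → £102000 × 1% × 25/366 = £69.6721
2024-11-19 to 2024-12-31: 43 days at 3% → £102000 × 3% × 43/366 = £359.5082
Total = £3233.4836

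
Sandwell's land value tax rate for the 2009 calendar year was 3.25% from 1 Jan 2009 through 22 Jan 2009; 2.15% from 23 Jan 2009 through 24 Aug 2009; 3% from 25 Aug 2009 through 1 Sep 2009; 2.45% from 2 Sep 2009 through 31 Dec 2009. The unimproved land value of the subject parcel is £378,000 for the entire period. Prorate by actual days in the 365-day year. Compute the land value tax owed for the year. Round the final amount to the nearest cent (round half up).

1 Jan – 22 Jan 2009: 22 days at 3.25% → £378,000 × 3.25% × 22/365 = £740.4658
23 Jan – 24 Aug 2009: 214 days at 2.15% → £378,000 × 2.15% × 214/365 = £4,764.8712
25 Aug – 1 Sep 2009: 8 days at 3% → £378,000 × 3% × 8/365 = £248.5479
2 Sep – 31 Dec 2009: 121 days at 2.45% → £378,000 × 2.45% × 121/365 = £3,070.0849
Total = £8,823.9699

£8,823.97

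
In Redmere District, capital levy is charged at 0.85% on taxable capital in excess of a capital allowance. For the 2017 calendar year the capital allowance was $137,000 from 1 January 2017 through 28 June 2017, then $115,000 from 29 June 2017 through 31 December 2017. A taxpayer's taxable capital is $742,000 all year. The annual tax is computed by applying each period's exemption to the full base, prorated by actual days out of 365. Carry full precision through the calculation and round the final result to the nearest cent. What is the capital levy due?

$5,237.79

1 January – 28 June 2017: 179 days, exemption $137,000 → ($742,000 − $137,000) × 0.85% × 179/365 = $2,521.9384
29 June – 31 December 2017: 186 days, exemption $115,000 → ($742,000 − $115,000) × 0.85% × 186/365 = $2,715.8548
Total = $5,237.7932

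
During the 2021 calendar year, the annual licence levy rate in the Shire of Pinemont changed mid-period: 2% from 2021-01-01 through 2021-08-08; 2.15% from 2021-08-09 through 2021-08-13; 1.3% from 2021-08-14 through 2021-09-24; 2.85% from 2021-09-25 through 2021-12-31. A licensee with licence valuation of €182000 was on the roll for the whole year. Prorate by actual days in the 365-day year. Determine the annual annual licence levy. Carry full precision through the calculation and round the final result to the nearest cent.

€3912.50

2021-01-01 to 2021-08-08: 220 days at 2% → €182000 × 2% × 220/365 = €2193.9726
2021-08-09 to 2021-08-13: 5 days at 2.15% → €182000 × 2.15% × 5/365 = €53.6027
2021-08-14 to 2021-09-24: 42 days at 1.3% → €182000 × 1.3% × 42/365 = €272.2521
2021-09-25 to 2021-12-31: 98 days at 2.85% → €182000 × 2.85% × 98/365 = €1392.6740
Total = €3912.5014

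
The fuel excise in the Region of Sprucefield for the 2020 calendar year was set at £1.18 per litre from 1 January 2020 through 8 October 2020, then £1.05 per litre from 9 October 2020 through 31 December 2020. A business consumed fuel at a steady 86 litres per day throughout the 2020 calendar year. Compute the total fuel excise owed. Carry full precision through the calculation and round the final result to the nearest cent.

£36,202.56

1 January – 8 October 2020: 282 days × 86 litres/day = 24,252 litres at £1.18/litre → £28,617.36
9 October – 31 December 2020: 84 days × 86 litres/day = 7,224 litres at £1.05/litre → £7,585.20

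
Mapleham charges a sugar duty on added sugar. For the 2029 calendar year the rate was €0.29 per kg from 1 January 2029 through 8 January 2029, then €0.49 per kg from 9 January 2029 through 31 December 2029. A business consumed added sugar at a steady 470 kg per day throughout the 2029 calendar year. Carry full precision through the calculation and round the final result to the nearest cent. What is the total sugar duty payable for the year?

1 January – 8 January 2029: 8 days × 470 kg/day = 3,760 kg at €0.29/kg → €1,090.40
9 January – 31 December 2029: 357 days × 470 kg/day = 167,790 kg at €0.49/kg → €82,217.10

€83,307.50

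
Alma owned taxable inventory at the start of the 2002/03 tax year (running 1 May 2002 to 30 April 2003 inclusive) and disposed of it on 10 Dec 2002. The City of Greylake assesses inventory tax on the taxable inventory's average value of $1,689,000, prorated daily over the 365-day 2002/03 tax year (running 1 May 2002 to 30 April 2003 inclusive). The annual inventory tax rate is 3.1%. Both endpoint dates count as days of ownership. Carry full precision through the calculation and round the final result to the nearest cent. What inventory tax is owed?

Days held (1 May – 10 Dec 2002): 224 out of 365
Tax = $1,689,000 × 3.1% × 224/365 = $32,132.6466

$32,132.65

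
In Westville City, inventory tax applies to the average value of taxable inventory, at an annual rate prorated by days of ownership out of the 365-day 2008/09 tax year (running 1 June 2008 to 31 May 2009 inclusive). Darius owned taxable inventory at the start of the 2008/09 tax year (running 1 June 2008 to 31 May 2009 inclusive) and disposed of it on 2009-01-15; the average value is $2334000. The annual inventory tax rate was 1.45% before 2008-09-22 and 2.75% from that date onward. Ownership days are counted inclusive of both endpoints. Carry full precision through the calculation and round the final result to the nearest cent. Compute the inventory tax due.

2008-06-01 to 2008-09-21: 113 days at 1.45% → $2334000 × 1.45% × 113/365 = $10477.4219
2008-09-22 to 2009-01-15: 116 days at 2.75% → $2334000 × 2.75% × 116/365 = $20398.5205
Total = $30875.9425

$30875.94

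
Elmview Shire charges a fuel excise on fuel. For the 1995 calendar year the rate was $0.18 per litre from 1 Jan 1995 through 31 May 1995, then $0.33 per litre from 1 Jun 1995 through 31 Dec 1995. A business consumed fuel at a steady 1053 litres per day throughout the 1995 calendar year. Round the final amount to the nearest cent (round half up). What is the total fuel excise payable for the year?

$102,983.40

1 Jan – 31 May 1995: 151 days × 1053 litres/day = 159,003 litres at $0.18/litre → $28,620.54
1 Jun – 31 Dec 1995: 214 days × 1053 litres/day = 225,342 litres at $0.33/litre → $74,362.86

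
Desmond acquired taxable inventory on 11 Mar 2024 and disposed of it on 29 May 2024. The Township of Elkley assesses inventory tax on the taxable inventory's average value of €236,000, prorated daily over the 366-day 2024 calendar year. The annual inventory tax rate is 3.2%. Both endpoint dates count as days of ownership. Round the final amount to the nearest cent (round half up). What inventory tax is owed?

Days held (11 Mar – 29 May 2024): 80 out of 366
Tax = €236,000 × 3.2% × 80/366 = €1,650.7104

€1,650.71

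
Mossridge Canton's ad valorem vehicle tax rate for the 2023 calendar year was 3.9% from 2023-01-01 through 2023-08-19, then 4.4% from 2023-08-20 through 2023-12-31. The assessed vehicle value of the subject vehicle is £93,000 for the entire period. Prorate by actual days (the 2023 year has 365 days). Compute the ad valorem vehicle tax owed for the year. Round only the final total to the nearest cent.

£3,797.71

2023-01-01 to 2023-08-19: 231 days at 3.9% → £93,000 × 3.9% × 231/365 = £2,295.4438
2023-08-20 to 2023-12-31: 134 days at 4.4% → £93,000 × 4.4% × 134/365 = £1,502.2685
Total = £3,797.7123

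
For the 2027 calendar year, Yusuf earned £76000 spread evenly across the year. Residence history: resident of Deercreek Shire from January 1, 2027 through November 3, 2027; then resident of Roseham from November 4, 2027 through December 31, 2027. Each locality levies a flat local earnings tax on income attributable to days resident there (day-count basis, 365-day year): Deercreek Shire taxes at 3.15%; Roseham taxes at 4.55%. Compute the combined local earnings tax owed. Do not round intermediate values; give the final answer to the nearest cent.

Deercreek Shire, January 1 – November 3, 2027: 307 days → £76000 × 3.15% × 307/365 = £2013.5836
Roseham, November 4 – December 31, 2027: 58 days → £76000 × 4.55% × 58/365 = £549.4904
Total = £2563.0740

£2563.07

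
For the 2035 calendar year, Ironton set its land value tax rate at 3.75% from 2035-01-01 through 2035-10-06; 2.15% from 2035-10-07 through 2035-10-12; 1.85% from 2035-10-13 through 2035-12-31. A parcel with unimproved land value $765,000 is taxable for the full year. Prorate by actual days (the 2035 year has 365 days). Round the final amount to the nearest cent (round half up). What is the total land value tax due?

2035-01-01 to 2035-10-06: 279 days at 3.75% → $765,000 × 3.75% × 279/365 = $21,928.2534
2035-10-07 to 2035-10-12: 6 days at 2.15% → $765,000 × 2.15% × 6/365 = $270.3699
2035-10-13 to 2035-12-31: 80 days at 1.85% → $765,000 × 1.85% × 80/365 = $3,101.9178
Total = $25,300.5411

$25,300.54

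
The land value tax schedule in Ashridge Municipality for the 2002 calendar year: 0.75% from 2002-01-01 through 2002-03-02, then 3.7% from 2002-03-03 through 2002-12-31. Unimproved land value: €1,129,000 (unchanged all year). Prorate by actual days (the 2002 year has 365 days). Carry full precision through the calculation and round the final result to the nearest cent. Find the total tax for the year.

2002-01-01 to 2002-03-02: 61 days at 0.75% → €1,129,000 × 0.75% × 61/365 = €1,415.1164
2002-03-03 to 2002-12-31: 304 days at 3.7% → €1,129,000 × 3.7% × 304/365 = €34,791.7589
Total = €36,206.8753

€36,206.88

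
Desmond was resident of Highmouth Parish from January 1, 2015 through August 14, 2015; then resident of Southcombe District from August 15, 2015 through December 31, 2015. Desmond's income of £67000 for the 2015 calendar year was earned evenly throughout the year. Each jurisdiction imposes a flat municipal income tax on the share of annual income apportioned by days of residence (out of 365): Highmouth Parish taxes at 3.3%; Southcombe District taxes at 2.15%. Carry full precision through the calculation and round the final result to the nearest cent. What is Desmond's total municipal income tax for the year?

£1917.58

Highmouth Parish, January 1 – August 14, 2015: 226 days → £67000 × 3.3% × 226/365 = £1369.0027
Southcombe District, August 15 – December 31, 2015: 139 days → £67000 × 2.15% × 139/365 = £548.5740
Total = £1917.5767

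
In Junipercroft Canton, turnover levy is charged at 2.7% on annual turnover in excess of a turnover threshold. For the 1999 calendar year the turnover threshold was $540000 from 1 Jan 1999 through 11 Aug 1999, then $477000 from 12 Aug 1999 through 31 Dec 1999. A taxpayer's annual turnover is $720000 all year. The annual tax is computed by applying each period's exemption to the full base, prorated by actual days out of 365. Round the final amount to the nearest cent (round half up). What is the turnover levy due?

$5521.76

1 Jan – 11 Aug 1999: 223 days, exemption $540000 → ($720000 − $540000) × 2.7% × 223/365 = $2969.2603
12 Aug – 31 Dec 1999: 142 days, exemption $477000 → ($720000 − $477000) × 2.7% × 142/365 = $2552.4986
Total = $5521.7589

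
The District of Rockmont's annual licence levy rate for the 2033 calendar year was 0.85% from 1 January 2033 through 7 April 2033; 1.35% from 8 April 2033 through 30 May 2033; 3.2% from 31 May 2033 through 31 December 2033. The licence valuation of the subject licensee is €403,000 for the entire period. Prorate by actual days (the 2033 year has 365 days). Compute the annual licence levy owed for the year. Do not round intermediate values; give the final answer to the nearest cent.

€9,296.60

1 January – 7 April 2033: 97 days at 0.85% → €403,000 × 0.85% × 97/365 = €910.3384
8 April – 30 May 2033: 53 days at 1.35% → €403,000 × 1.35% × 53/365 = €789.9904
31 May – 31 December 2033: 215 days at 3.2% → €403,000 × 3.2% × 215/365 = €7,596.2740
Total = €9,296.6027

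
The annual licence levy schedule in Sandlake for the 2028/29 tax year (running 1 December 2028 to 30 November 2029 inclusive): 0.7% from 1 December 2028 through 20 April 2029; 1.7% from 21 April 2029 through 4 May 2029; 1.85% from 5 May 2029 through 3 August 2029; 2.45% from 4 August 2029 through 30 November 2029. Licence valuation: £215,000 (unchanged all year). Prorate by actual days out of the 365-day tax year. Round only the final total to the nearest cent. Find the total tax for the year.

£3,430.58

1 December 2028 – 20 April 2029: 141 days at 0.7% → £215,000 × 0.7% × 141/365 = £581.3836
21 April – 4 May 2029: 14 days at 1.7% → £215,000 × 1.7% × 14/365 = £140.1918
5 May – 3 August 2029: 91 days at 1.85% → £215,000 × 1.85% × 91/365 = £991.6507
4 August – 30 November 2029: 119 days at 2.45% → £215,000 × 2.45% × 119/365 = £1,717.3493
Total = £3,430.5753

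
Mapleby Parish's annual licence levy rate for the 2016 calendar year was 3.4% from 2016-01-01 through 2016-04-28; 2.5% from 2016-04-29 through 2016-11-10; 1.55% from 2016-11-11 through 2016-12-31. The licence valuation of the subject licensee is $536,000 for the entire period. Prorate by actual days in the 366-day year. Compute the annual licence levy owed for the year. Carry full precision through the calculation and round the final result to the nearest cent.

2016-01-01 to 2016-04-28: 119 days at 3.4% → $536,000 × 3.4% × 119/366 = $5,925.2896
2016-04-29 to 2016-11-10: 196 days at 2.5% → $536,000 × 2.5% × 196/366 = $7,175.9563
2016-11-11 to 2016-12-31: 51 days at 1.55% → $536,000 × 1.55% × 51/366 = $1,157.6721
Total = $14,258.9180

$14,258.92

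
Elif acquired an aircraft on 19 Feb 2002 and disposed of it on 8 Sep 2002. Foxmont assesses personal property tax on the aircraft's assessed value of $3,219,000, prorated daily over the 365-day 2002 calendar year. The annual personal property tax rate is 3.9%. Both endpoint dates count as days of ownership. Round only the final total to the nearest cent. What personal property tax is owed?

$69,477.48

Days held (19 Feb – 8 Sep 2002): 202 out of 365
Tax = $3,219,000 × 3.9% × 202/365 = $69,477.4849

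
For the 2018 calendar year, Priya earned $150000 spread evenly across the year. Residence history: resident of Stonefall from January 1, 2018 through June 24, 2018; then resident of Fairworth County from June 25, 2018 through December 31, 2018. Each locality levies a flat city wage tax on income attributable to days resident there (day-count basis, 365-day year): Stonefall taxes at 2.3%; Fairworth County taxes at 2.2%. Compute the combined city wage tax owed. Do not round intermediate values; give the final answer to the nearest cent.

$3371.92

Stonefall, January 1 – June 24, 2018: 175 days → $150000 × 2.3% × 175/365 = $1654.1096
Fairworth County, June 25 – December 31, 2018: 190 days → $150000 × 2.2% × 190/365 = $1717.8082
Total = $3371.9178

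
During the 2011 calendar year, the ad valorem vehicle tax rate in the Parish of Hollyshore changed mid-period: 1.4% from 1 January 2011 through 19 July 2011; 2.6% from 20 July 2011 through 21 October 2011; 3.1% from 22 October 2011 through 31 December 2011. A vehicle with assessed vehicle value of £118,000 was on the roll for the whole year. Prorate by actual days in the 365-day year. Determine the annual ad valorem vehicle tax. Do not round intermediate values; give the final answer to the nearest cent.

1 January – 19 July 2011: 200 days at 1.4% → £118,000 × 1.4% × 200/365 = £905.2055
20 July – 21 October 2011: 94 days at 2.6% → £118,000 × 2.6% × 94/365 = £790.1151
22 October – 31 December 2011: 71 days at 3.1% → £118,000 × 3.1% × 71/365 = £711.5562
Total = £2,406.8767

£2,406.88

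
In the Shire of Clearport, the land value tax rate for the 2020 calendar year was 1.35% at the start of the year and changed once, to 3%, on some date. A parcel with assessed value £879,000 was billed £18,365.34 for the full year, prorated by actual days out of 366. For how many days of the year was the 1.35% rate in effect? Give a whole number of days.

202 days

Let d = days at the first rate; then 366 − d days at the second rate.
£879,000 × [1.35%·d + 3%·(366−d)] / 366 = £18,365.34
Solving gives d = 202, so the new rate took effect on July 21, 2020.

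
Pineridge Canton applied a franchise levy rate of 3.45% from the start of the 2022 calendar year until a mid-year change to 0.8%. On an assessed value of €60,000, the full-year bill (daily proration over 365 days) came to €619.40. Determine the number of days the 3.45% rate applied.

32 days

Let d = days at the first rate; then 365 − d days at the second rate.
€60,000 × [3.45%·d + 0.8%·(365−d)] / 365 = €619.40
Solving gives d = 32, so the new rate took effect on February 2, 2022.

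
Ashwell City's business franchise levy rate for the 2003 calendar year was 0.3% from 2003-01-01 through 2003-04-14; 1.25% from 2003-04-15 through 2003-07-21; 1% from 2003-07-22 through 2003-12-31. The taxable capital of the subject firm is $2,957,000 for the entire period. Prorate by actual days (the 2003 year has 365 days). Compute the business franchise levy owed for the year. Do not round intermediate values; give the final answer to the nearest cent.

2003-01-01 to 2003-04-14: 104 days at 0.3% → $2,957,000 × 0.3% × 104/365 = $2,527.6274
2003-04-15 to 2003-07-21: 98 days at 1.25% → $2,957,000 × 1.25% × 98/365 = $9,924.1781
2003-07-22 to 2003-12-31: 163 days at 1% → $2,957,000 × 1% × 163/365 = $13,205.2329
Total = $25,657.0384

$25,657.04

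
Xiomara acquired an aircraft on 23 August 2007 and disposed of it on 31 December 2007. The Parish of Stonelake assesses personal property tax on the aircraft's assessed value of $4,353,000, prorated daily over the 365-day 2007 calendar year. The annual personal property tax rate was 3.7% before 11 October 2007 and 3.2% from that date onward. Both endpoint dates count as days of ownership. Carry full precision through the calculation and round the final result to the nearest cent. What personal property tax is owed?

23 August – 10 October 2007: 49 days at 3.7% → $4,353,000 × 3.7% × 49/365 = $21,621.8877
11 October – 31 December 2007: 82 days at 3.2% → $4,353,000 × 3.2% × 82/365 = $31,293.8959
Total = $52,915.7836

$52,915.78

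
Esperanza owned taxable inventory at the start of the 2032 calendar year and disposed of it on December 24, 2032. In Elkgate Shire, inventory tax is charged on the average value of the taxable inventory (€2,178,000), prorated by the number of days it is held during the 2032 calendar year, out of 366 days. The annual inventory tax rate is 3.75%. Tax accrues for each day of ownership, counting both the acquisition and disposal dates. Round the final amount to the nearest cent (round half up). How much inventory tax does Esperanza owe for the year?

€80,112.91

Days held (January 1 – December 24, 2032): 359 out of 366
Tax = €2,178,000 × 3.75% × 359/366 = €80,112.9098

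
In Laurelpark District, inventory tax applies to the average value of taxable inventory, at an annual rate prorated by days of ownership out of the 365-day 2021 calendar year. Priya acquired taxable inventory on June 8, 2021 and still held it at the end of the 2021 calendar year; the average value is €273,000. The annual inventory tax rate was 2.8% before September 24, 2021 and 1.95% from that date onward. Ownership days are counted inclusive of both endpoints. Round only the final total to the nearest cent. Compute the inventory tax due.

€3,705.69

June 8 – September 23, 2021: 108 days at 2.8% → €273,000 × 2.8% × 108/365 = €2,261.7863
September 24 – December 31, 2021: 99 days at 1.95% → €273,000 × 1.95% × 99/365 = €1,443.9082
Total = €3,705.6945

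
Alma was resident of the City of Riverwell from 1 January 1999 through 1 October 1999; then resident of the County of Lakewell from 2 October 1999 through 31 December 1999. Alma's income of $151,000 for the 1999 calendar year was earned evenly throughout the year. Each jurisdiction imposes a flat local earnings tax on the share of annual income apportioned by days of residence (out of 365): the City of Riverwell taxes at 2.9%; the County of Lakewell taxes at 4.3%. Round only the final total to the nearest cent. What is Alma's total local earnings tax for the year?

$4,906.05

The City of Riverwell, 1 January – 1 October 1999: 274 days → $151,000 × 2.9% × 274/365 = $3,287.2493
The County of Lakewell, 2 October – 31 December 1999: 91 days → $151,000 × 4.3% × 91/365 = $1,618.8027
Total = $4,906.0521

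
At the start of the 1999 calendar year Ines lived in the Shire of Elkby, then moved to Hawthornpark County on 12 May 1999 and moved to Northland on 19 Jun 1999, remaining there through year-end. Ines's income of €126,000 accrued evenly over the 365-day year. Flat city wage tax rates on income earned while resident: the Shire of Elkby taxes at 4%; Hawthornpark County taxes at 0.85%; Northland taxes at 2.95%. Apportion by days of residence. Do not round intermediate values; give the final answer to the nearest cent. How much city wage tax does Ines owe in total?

€3,916.36

The Shire of Elkby, 1 Jan – 11 May 1999: 131 days → €126,000 × 4% × 131/365 = €1,808.8767
Hawthornpark County, 12 May – 18 Jun 1999: 38 days → €126,000 × 0.85% × 38/365 = €111.5014
Northland, 19 Jun – 31 Dec 1999: 196 days → €126,000 × 2.95% × 196/365 = €1,995.9781
Total = €3,916.3562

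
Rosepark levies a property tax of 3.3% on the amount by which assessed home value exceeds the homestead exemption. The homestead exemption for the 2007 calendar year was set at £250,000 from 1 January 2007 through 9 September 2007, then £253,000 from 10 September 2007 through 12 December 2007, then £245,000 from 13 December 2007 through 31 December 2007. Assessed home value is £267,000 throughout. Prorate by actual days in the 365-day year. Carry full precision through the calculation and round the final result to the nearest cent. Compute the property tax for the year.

1 January – 9 September 2007: 252 days, exemption £250,000 → (£267,000 − £250,000) × 3.3% × 252/365 = £387.3205
10 September – 12 December 2007: 94 days, exemption £253,000 → (£267,000 − £253,000) × 3.3% × 94/365 = £118.9808
13 December – 31 December 2007: 19 days, exemption £245,000 → (£267,000 − £245,000) × 3.3% × 19/365 = £37.7918
Total = £544.0932

£544.09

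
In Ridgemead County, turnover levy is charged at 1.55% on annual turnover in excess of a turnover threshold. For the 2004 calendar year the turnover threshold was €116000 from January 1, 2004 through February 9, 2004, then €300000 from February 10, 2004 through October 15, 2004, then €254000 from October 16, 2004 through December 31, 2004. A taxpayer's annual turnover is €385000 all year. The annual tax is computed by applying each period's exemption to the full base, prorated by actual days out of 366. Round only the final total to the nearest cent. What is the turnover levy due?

€1779.20

January 1 – February 9, 2004: 40 days, exemption €116000 → (€385000 − €116000) × 1.55% × 40/366 = €455.6831
February 10 – October 15, 2004: 249 days, exemption €300000 → (€385000 − €300000) × 1.55% × 249/366 = €896.3320
October 16 – December 31, 2004: 77 days, exemption €254000 → (€385000 − €254000) × 1.55% × 77/366 = €427.1817
Total = €1779.1967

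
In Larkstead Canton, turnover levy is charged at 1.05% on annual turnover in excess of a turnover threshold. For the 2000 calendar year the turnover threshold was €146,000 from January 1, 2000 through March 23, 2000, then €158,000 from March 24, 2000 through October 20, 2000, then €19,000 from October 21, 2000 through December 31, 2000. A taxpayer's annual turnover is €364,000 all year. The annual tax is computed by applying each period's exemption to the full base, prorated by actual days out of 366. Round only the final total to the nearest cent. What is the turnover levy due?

January 1 – March 23, 2000: 83 days, exemption €146,000 → (€364,000 − €146,000) × 1.05% × 83/366 = €519.0902
March 24 – October 20, 2000: 211 days, exemption €158,000 → (€364,000 − €158,000) × 1.05% × 211/366 = €1,246.9754
October 21 – December 31, 2000: 72 days, exemption €19,000 → (€364,000 − €19,000) × 1.05% × 72/366 = €712.6230
Total = €2,478.6885

€2,478.69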